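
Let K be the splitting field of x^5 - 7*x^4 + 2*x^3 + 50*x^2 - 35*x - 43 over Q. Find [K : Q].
5

The degree of the splitting field over Q equals the order of the Galois group, so first determine the group. The polynomial f is an irreducible quintic over Q, so G = Gal(f/Q) is a transitive subgroup of S_5: one of C_5 (5T1, order 5), D_5 (5T2, order 10), F_20 (5T3, order 20), A_5 (5T4, order 60) or S_5 (5T5, order 120). The discriminant of f is 15352201216 = 123904^2, a perfect square, so G is contained in A_5. The transitive groups of degree 5 contained in A_5 are: C_5 (5T1, order 5), D_5 (5T2, order 10), A_5 (5T4, order 60). By Dedekind's theorem, for a prime p not dividing disc(f) the degrees of the irreducible factors of f mod p form the cycle type of an element of G. Factoring f modulo the 14 such primes p <= 53 (skipping 2, 11, which divide the discriminant), each new pattern first appears at: mod 3: f = (x^5 + 2x^4 + 2x^3 + 2x^2 + x + 2), pattern 5; mod 23: f = (x + 4)(x + 7)(x + 11)(x + 19)(x + 21), pattern 1+1+1+1+1. No other pattern occurs in this range, so the set of observed cycle types is {5, 1+1+1+1+1}. The candidates containing elements of all these cycle types are C_5 (5T1) of order 5, D_5 (5T2) of order 10, A_5 (5T4) of order 60; the others are excluded. The observed types are precisely the cycle types that occur in C_5 (5T1). Each of the other remaining candidates has further cycle types, and by the Chebotarev density theorem the matching factorization patterns would occur for a proportion of primes equal to their share of the group: D_5 (5T2) additionally contains elements of type 2+2+1 (5 of its 10 elements, about 50% of primes); A_5 (5T4) additionally contains elements of type 3+1+1, 2+2+1 (35 of its 60 elements, about 58% of primes). None of the 14 primes tested shows any such pattern (for each of these groups the chance of that is below 10^-4), which rules them out. Hence G = C_5 (5T1), of order 5. The Galois group C_5 (5T1) has order 5, so the splitting field has degree 5 over Q.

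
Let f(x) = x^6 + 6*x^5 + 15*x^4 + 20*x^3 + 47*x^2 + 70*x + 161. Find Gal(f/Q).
S_4 x C_2 (order 48)

The polynomial f is an irreducible sextic over Q, so G = Gal(f/Q) is one of the 16 transitive subgroups 6T1, ..., 6T16 of S_6. The discriminant of f is -2693803488051200, which is not a perfect square, so G is not contained in A_6. The transitive groups of degree 6 not contained in A_6 are: C_6 (6T1, order 6), S_3 (6T2, order 6), D_6 (6T3, order 12), C_3 x S_3 (6T5, order 18), A_4 x C_2 (6T6, order 24), S_4 (6T8, order 24), S_3 x S_3 (6T9, order 36), S_4 x C_2 (6T11, order 48), (S_3 x S_3) : C_2 (6T13, order 72), PGL(2,5) (6T14, order 120), S_6 (6T16, order 720). By Dedekind's theorem, for a prime p not dividing disc(f) the degrees of the irreducible factors of f mod p form the cycle type of an element of G. Factoring f modulo the 17 such primes p <= 71 (skipping 2, 5, 7, which divide the discriminant), each new pattern first appears at: mod 3: f = (x^3 + x^2 + x + 2)(x^3 + 2x^2 + 1), pattern 3+3; mod 13: f = (x^6 + 6x^5 + 2x^4 + 7x^3 + 8x^2 + 5x + 5), pattern 6; mod 19: f = (x^2 + 2x + 2)(x^4 + 4x^3 + 5x^2 + 2x + 14), pattern 4+2; mod 23: f = (x)(x + 2)(x^4 + 4x^3 + 7x^2 + 6x + 12), pattern 4+1+1; mod 53: f = (x^2 + 2x + 22)(x^2 + 24x + 16)(x^2 + 33x + 25), pattern 2+2+2; mod 59: f = (x + 9)(x + 52)(x^2 + 12x + 34)(x^2 + 51x + 14), pattern 2+2+1+1; mod 71: f = (x + 17)(x + 23)(x + 50)(x + 56)(x^2 + 2x + 31), pattern 2+1+1+1+1. No other pattern occurs in this range, so the set of observed cycle types is {3+3, 6, 4+2, 4+1+1, 2+2+2, 2+2+1+1, 2+1+1+1+1}. The candidates containing elements of all these cycle types are S_4 x C_2 (6T11) of order 48, S_6 (6T16) of order 720; the others are excluded. The observed types are precisely the cycle types that occur in S_4 x C_2 (6T11) (apart from the identity). Each of the other remaining candidates has further cycle types, and by the Chebotarev density theorem the matching factorization patterns would occur for a proportion of primes equal to their share of the group: S_6 (6T16) additionally contains elements of type 5+1, 3+2+1, 3+1+1+1 (304 of its 720 elements, about 42% of primes). None of the 17 primes tested shows any such pattern (for each of these groups the chance of that is below 10^-4), which rules them out. Hence G = S_4 x C_2 (6T11), of order 48.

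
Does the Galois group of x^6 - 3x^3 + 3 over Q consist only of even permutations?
The polynomial is irreducible of degree 6 over Q. Its discriminant is -177147, which is not a perfect square. A Galois group lies in the alternating group exactly when the discriminant is a square in Q, so the Galois group (C_3 x S_3) is not contained in A_6.

No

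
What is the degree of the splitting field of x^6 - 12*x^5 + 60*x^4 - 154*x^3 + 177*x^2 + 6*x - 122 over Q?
12

The degree of the splitting field over Q equals the order of the Galois group, so first determine the group. The polynomial f is an irreducible sextic over Q, so G = Gal(f/Q) is one of the 16 transitive subgroups 6T1, ..., 6T16 of S_6. The discriminant of f is 304930925568, which is not a perfect square, so G is not contained in A_6. The transitive groups of degree 6 not contained in A_6 are: C_6 (6T1, order 6), S_3 (6T2, order 6), D_6 (6T3, order 12), C_3 x S_3 (6T5, order 18), A_4 x C_2 (6T6, order 24), S_4 (6T8, order 24), S_3 x S_3 (6T9, order 36), S_4 x C_2 (6T11, order 48), (S_3 x S_3) : C_2 (6T13, order 72), PGL(2,5) (6T14, order 120), S_6 (6T16, order 720). By Dedekind's theorem, for a prime p not dividing disc(f) the degrees of the irreducible factors of f mod p form the cycle type of an element of G. Factoring f modulo the 79 such primes p <= 421 (skipping 2, 3, 41, which divide the discriminant), each new pattern first appears at: mod 5: f = (x^2 + 3)(x^2 + x + 2)(x^2 + 2x + 3), pattern 2+2+2; mod 7: f = (x^6 + 2x^5 + 4x^4 + 2x^2 + 6x + 4), pattern 6; mod 11: f = (x + 4)(x + 10)(x^2 + x + 1)(x^2 + 6x + 3), pattern 2+2+1+1; mod 13: f = (x^3 + 7x^2 + 10)(x^3 + 7x^2 + 11x + 6), pattern 3+3; mod 61: f = (x)(x + 4)(x + 17)(x + 22)(x + 29)(x + 38), pattern 1+1+1+1+1+1. No other pattern occurs in this range, so the set of observed cycle types is {2+2+2, 6, 2+2+1+1, 3+3, 1+1+1+1+1+1}. The candidates containing elements of all these cycle types are D_6 (6T3) of order 12, A_4 x C_2 (6T6) of order 24, S_3 x S_3 (6T9) of order 36, S_4 x C_2 (6T11) of order 48, (S_3 x S_3) : C_2 (6T13) of order 72, PGL(2,5) (6T14) of order 120, S_6 (6T16) of order 720; the others are excluded. The observed types are precisely the cycle types that occur in D_6 (6T3). Each of the other remaining candidates has further cycle types, and by the Chebotarev density theorem the matching factorization patterns would occur for a proportion of primes equal to their share of the group: A_4 x C_2 (6T6) additionally contains elements of type 2+1+1+1+1 (3 of its 24 elements, about 12% of primes); S_3 x S_3 (6T9) additionally contains elements of type 3+1+1+1 (4 of its 36 elements, about 11% of primes); S_4 x C_2 (6T11) additionally contains elements of type 4+2, 4+1+1, 2+1+1+1+1 (15 of its 48 elements, about 31% of primes); (S_3 x S_3) : C_2 (6T13) additionally contains elements of type 4+2, 3+2+1, 3+1+1+1, 2+1+1+1+1 (40 of its 72 elements, about 56% of primes); PGL(2,5) (6T14) additionally contains elements of type 5+1, 4+1+1 (54 of its 120 elements, about 45% of primes); S_6 (6T16) additionally contains elements of type 5+1, 4+2, 4+1+1, 3+2+1, 3+1+1+1, 2+1+1+1+1 (499 of its 720 elements, about 69% of primes). None of the 79 primes tested shows any such pattern (for each of these groups the chance of that is below 10^-4), which rules them out. Hence G = D_6 (6T3), of order 12. The Galois group D_6 (6T3) has order 12, so the splitting field has degree 12 over Q.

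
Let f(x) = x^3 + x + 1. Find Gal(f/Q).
S_3

The polynomial is an irreducible cubic over Q and its discriminant is -31, which is not a perfect square. For an irreducible cubic, a non-square discriminant gives Galois group S_3.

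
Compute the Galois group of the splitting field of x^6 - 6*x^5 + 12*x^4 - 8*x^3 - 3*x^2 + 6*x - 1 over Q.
The polynomial f is an irreducible sextic over Q, so G = Gal(f/Q) is one of the 16 transitive subgroups 6T1, ..., 6T16 of S_6. The discriminant of f is -419904, which is not a perfect square, so G is not contained in A_6. The transitive groups of degree 6 not contained in A_6 are: C_6 (6T1, order 6), S_3 (6T2, order 6), D_6 (6T3, order 12), C_3 x S_3 (6T5, order 18), A_4 x C_2 (6T6, order 24), S_4 (6T8, order 24), S_3 x S_3 (6T9, order 36), S_4 x C_2 (6T11, order 48), (S_3 x S_3) : C_2 (6T13, order 72), PGL(2,5) (6T14, order 120), S_6 (6T16, order 720). By Dedekind's theorem, for a prime p not dividing disc(f) the degrees of the irreducible factors of f mod p form the cycle type of an element of G. Factoring f modulo the 33 such primes p <= 149 (skipping 2, 3, which divide the discriminant), each new pattern first appears at: mod 5: f = (x^3 + x^2 + 4x + 1)(x^3 + 3x^2 + 4), pattern 3+3; mod 7: f = (x^6 + x^5 + 5x^4 + 6x^3 + 4x^2 + 6x + 6), pattern 6; mod 17: f = (x + 1)(x + 14)(x^2 + 15x + 7)(x^2 + 15x + 13), pattern 2+2+1+1; mod 19: f = (x + 5)(x + 6)(x + 11)(x + 12)(x^2 + 17x + 7), pattern 2+1+1+1+1; mod 71: f = (x^2 + 69x + 41)(x^2 + 69x + 46)(x^2 + 69x + 55), pattern 2+2+2. No other pattern occurs in this range, so the set of observed cycle types is {3+3, 6, 2+2+1+1, 2+1+1+1+1, 2+2+2}. The candidates containing elements of all these cycle types are A_4 x C_2 (6T6) of order 24, S_4 x C_2 (6T11) of order 48, (S_3 x S_3) : C_2 (6T13) of order 72, S_6 (6T16) of order 720; the others are excluded. The observed types are precisely the cycle types that occur in A_4 x C_2 (6T6) (apart from the identity). Each of the other remaining candidates has further cycle types, and by the Chebotarev density theorem the matching factorization patterns would occur for a proportion of primes equal to their share of the group: S_4 x C_2 (6T11) additionally contains elements of type 4+2, 4+1+1 (12 of its 48 elements, about 25% of primes); (S_3 x S_3) : C_2 (6T13) additionally contains elements of type 4+2, 3+2+1, 3+1+1+1 (34 of its 72 elements, about 47% of primes); S_6 (6T16) additionally contains elements of type 5+1, 4+2, 4+1+1, 3+2+1, 3+1+1+1 (484 of its 720 elements, about 67% of primes). None of the 33 primes tested shows any such pattern (for each of these groups the chance of that is below 10^-4), which rules them out. Hence G = A_4 x C_2 (6T6), of order 24.

A_4 x C_2 (order 24)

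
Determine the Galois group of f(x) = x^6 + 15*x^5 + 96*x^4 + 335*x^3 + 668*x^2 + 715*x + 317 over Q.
S_4 (also written S4-)

The polynomial f is an irreducible sextic over Q, so G = Gal(f/Q) is one of the 16 transitive subgroups 6T1, ..., 6T16 of S_6. The discriminant of f is 810448, which is not a perfect square, so G is not contained in A_6. The transitive groups of degree 6 not contained in A_6 are: C_6 (6T1, order 6), S_3 (6T2, order 6), D_6 (6T3, order 12), C_3 x S_3 (6T5, order 18), A_4 x C_2 (6T6, order 24), S_4 (6T8, order 24), S_3 x S_3 (6T9, order 36), S_4 x C_2 (6T11, order 48), (S_3 x S_3) : C_2 (6T13, order 72), PGL(2,5) (6T14, order 120), S_6 (6T16, order 720). By Dedekind's theorem, for a prime p not dividing disc(f) the degrees of the irreducible factors of f mod p form the cycle type of an element of G. Factoring f modulo the 22 such primes p <= 89 (skipping 2, 37, which divide the discriminant), each new pattern first appears at: mod 3: f = (x^3 + x^2 + x + 2)(x^3 + 2x^2 + 1), pattern 3+3; mod 5: f = (x^2 + 3)(x^2 + x + 2)(x^2 + 4x + 2), pattern 2+2+2; mod 17: f = (x + 1)(x + 4)(x^4 + 10x^3 + 8x^2 + 7), pattern 4+1+1; mod 67: f = (x + 7)(x + 65)(x^2 + 5x + 46)(x^2 + 5x + 56), pattern 2+2+1+1. No other pattern occurs in this range, so the set of observed cycle types is {3+3, 2+2+2, 4+1+1, 2+2+1+1}. The candidates containing elements of all these cycle types are S_4 (6T8) of order 24, S_4 x C_2 (6T11) of order 48, PGL(2,5) (6T14) of order 120, S_6 (6T16) of order 720; the others are excluded. The observed types are precisely the cycle types that occur in S_4 (6T8) (apart from the identity). Each of the other remaining candidates has further cycle types, and by the Chebotarev density theorem the matching factorization patterns would occur for a proportion of primes equal to their share of the group: S_4 x C_2 (6T11) additionally contains elements of type 6, 4+2, 2+1+1+1+1 (17 of its 48 elements, about 35% of primes); PGL(2,5) (6T14) additionally contains elements of type 6, 5+1 (44 of its 120 elements, about 37% of primes); S_6 (6T16) additionally contains elements of type 6, 5+1, 4+2, 3+2+1, 3+1+1+1, 2+1+1+1+1 (529 of its 720 elements, about 73% of primes). None of the 22 primes tested shows any such pattern (for each of these groups the chance of that is below 10^-4), which rules them out. Hence G = S_4 (6T8), of order 24.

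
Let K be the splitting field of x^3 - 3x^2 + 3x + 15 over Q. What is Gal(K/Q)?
The polynomial is an irreducible cubic over Q and its discriminant is -6912, which is not a perfect square. For an irreducible cubic, a non-square discriminant gives Galois group S_3.

S_3 (also written S3)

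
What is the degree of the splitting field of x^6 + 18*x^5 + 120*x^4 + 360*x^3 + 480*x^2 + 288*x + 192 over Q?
The degree of the splitting field over Q equals the order of the Galois group, so first determine the group. The polynomial f is an irreducible sextic over Q, so G = Gal(f/Q) is one of the 16 transitive subgroups 6T1, ..., 6T16 of S_6. The discriminant of f is -37572373905408, which is not a perfect square, so G is not contained in A_6. The transitive groups of degree 6 not contained in A_6 are: C_6 (6T1, order 6), S_3 (6T2, order 6), D_6 (6T3, order 12), C_3 x S_3 (6T5, order 18), A_4 x C_2 (6T6, order 24), S_4 (6T8, order 24), S_3 x S_3 (6T9, order 36), S_4 x C_2 (6T11, order 48), (S_3 x S_3) : C_2 (6T13, order 72), PGL(2,5) (6T14, order 120), S_6 (6T16, order 720). By Dedekind's theorem, for a prime p not dividing disc(f) the degrees of the irreducible factors of f mod p form the cycle type of an element of G. Factoring f modulo the 23 such primes p <= 97 (skipping 2, 3, which divide the discriminant), each new pattern first appears at: mod 5: f = (x^2 + 3)(x^2 + x + 1)(x^2 + 2x + 4), pattern 2+2+2; mod 7: f = (x^3 + 6x + 5)(x^3 + 4x^2 + 2x + 2), pattern 3+3; mod 31: f = (x + 10)(x + 15)(x + 18)(x + 19)(x + 22)(x + 27), pattern 1+1+1+1+1+1. No other pattern occurs in this range, so the set of observed cycle types is {2+2+2, 3+3, 1+1+1+1+1+1}. The candidates containing elements of all these cycle types are C_6 (6T1) of order 6, S_3 (6T2) of order 6, D_6 (6T3) of order 12, C_3 x S_3 (6T5) of order 18, A_4 x C_2 (6T6) of order 24, S_4 (6T8) of order 24, S_3 x S_3 (6T9) of order 36, S_4 x C_2 (6T11) of order 48, (S_3 x S_3) : C_2 (6T13) of order 72, PGL(2,5) (6T14) of order 120, S_6 (6T16) of order 720; the others are excluded. The observed types are precisely the cycle types that occur in S_3 (6T2). Each of the other remaining candidates has further cycle types, and by the Chebotarev density theorem the matching factorization patterns would occur for a proportion of primes equal to their share of the group: C_6 (6T1) additionally contains elements of type 6 (2 of its 6 elements, about 33% of primes); D_6 (6T3) additionally contains elements of type 6, 2+2+1+1 (5 of its 12 elements, about 42% of primes); C_3 x S_3 (6T5) additionally contains elements of type 6, 3+1+1+1 (10 of its 18 elements, about 56% of primes); A_4 x C_2 (6T6) additionally contains elements of type 6, 2+2+1+1, 2+1+1+1+1 (14 of its 24 elements, about 58% of primes); S_4 (6T8) additionally contains elements of type 4+1+1, 2+2+1+1 (9 of its 24 elements, about 38% of primes); S_3 x S_3 (6T9) additionally contains elements of type 6, 3+1+1+1, 2+2+1+1 (25 of its 36 elements, about 69% of primes); S_4 x C_2 (6T11) additionally contains elements of type 6, 4+2, 4+1+1, 2+2+1+1, 2+1+1+1+1 (32 of its 48 elements, about 67% of primes); (S_3 x S_3) : C_2 (6T13) additionally contains elements of type 6, 4+2, 3+2+1, 3+1+1+1, 2+2+1+1, 2+1+1+1+1 (61 of its 72 elements, about 85% of primes); PGL(2,5) (6T14) additionally contains elements of type 6, 5+1, 4+1+1, 2+2+1+1 (89 of its 120 elements, about 74% of primes); S_6 (6T16) additionally contains elements of type 6, 5+1, 4+2, 4+1+1, 3+2+1, 3+1+1+1, 2+2+1+1, 2+1+1+1+1 (664 of its 720 elements, about 92% of primes). None of the 23 primes tested shows any such pattern (for each of these groups the chance of that is below 10^-4), which rules them out. Hence G = S_3 (6T2), of order 6. The Galois group S_3 (6T2) has order 6, so the splitting field has degree 6 over Q.

6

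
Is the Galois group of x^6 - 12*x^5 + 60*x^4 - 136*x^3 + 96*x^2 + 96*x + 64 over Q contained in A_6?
The polynomial is irreducible of degree 6 over Q. Its discriminant is -190210142896128, which is not a perfect square. A Galois group lies in the alternating group exactly when the discriminant is a square in Q, so the Galois group (C_3 x S_3) is not contained in A_6.

No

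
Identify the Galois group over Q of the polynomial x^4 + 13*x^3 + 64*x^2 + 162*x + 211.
The polynomial is an irreducible quartic over Q and its discriminant is 465125, which is not a perfect square, so the Galois group is not contained in A_4. The resolvent cubic y^3 - 64*y^2 + 1262*y - 7887 has exactly one rational root, so the Galois group is C_4 or D_4. The quartic becomes reducible over Q(sqrt(disc)), so the group is C_4.

C_4 (order 4)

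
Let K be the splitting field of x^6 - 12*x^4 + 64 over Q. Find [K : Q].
24

The degree of the splitting field over Q equals the order of the Galois group, so first determine the group. The polynomial f is an irreducible sextic over Q, so G = Gal(f/Q) is one of the 16 transitive subgroups 6T1, ..., 6T16 of S_6. The discriminant of f is -450868486864896, which is not a perfect square, so G is not contained in A_6. The transitive groups of degree 6 not contained in A_6 are: C_6 (6T1, order 6), S_3 (6T2, order 6), D_6 (6T3, order 12), C_3 x S_3 (6T5, order 18), A_4 x C_2 (6T6, order 24), S_4 (6T8, order 24), S_3 x S_3 (6T9, order 36), S_4 x C_2 (6T11, order 48), (S_3 x S_3) : C_2 (6T13, order 72), PGL(2,5) (6T14, order 120), S_6 (6T16, order 720). By Dedekind's theorem, for a prime p not dividing disc(f) the degrees of the irreducible factors of f mod p form the cycle type of an element of G. Factoring f modulo the 33 such primes p <= 149 (skipping 2, 3, which divide the discriminant), each new pattern first appears at: mod 5: f = (x^3 + 2x^2 + x + 4)(x^3 + 3x^2 + x + 1), pattern 3+3; mod 7: f = (x^6 + 2x^4 + 1), pattern 6; mod 17: f = (x + 4)(x + 13)(x^2 + 7)(x^2 + 14), pattern 2+2+1+1; mod 19: f = (x + 5)(x + 7)(x + 12)(x + 14)(x^2 + 5), pattern 2+1+1+1+1; mod 71: f = (x^2 + 3)(x^2 + 18)(x^2 + 38), pattern 2+2+2. No other pattern occurs in this range, so the set of observed cycle types is {3+3, 6, 2+2+1+1, 2+1+1+1+1, 2+2+2}. The candidates containing elements of all these cycle types are A_4 x C_2 (6T6) of order 24, S_4 x C_2 (6T11) of order 48, (S_3 x S_3) : C_2 (6T13) of order 72, S_6 (6T16) of order 720; the others are excluded. The observed types are precisely the cycle types that occur in A_4 x C_2 (6T6) (apart from the identity). Each of the other remaining candidates has further cycle types, and by the Chebotarev density theorem the matching factorization patterns would occur for a proportion of primes equal to their share of the group: S_4 x C_2 (6T11) additionally contains elements of type 4+2, 4+1+1 (12 of its 48 elements, about 25% of primes); (S_3 x S_3) : C_2 (6T13) additionally contains elements of type 4+2, 3+2+1, 3+1+1+1 (34 of its 72 elements, about 47% of primes); S_6 (6T16) additionally contains elements of type 5+1, 4+2, 4+1+1, 3+2+1, 3+1+1+1 (484 of its 720 elements, about 67% of primes). None of the 33 primes tested shows any such pattern (for each of these groups the chance of that is below 10^-4), which rules them out. Hence G = A_4 x C_2 (6T6), of order 24. The Galois group A_4 x C_2 (6T6) has order 24, so the splitting field has degree 24 over Q.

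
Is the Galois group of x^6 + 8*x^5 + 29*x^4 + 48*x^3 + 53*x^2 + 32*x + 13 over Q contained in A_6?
The polynomial is irreducible of degree 6 over Q. Its discriminant is -4014080000, which is not a perfect square. A Galois group lies in the alternating group exactly when the discriminant is a square in Q, so the Galois group (S_4) is not contained in A_6.

No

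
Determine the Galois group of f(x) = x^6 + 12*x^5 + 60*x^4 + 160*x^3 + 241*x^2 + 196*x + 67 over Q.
The polynomial f is an irreducible sextic over Q, so G = Gal(f/Q) is one of the 16 transitive subgroups 6T1, ..., 6T16 of S_6. The discriminant of f is 61504 = 248^2, a perfect square, so G is contained in A_6. The transitive groups of degree 6 contained in A_6 are: A_4 (6T4, order 12), S_4 (6T7, order 24), (C_3 x C_3) : C_4 (6T10, order 36), PSL(2,5) (6T12, order 60), A_6 (6T15, order 360). By Dedekind's theorem, for a prime p not dividing disc(f) the degrees of the irreducible factors of f mod p form the cycle type of an element of G. Factoring f modulo the 79 such primes p <= 419 (skipping 2, 31, which divide the discriminant), each new pattern first appears at: mod 3: f = (x^2 + x + 2)(x^4 + 2x^3 + 2x^2 + x + 2), pattern 4+2; mod 5: f = (x^3 + x + 1)(x^3 + 2x^2 + 4x + 2), pattern 3+3; mod 11: f = (x + 5)(x + 10)(x^2 + 3)(x^2 + 8x + 8), pattern 2+2+1+1; mod 67: f = (x)(x + 4)(x + 5)(x + 13)(x + 58)(x + 66), pattern 1+1+1+1+1+1. No other pattern occurs in this range, so the set of observed cycle types is {4+2, 3+3, 2+2+1+1, 1+1+1+1+1+1}. The candidates containing elements of all these cycle types are S_4 (6T7) of order 24, (C_3 x C_3) : C_4 (6T10) of order 36, A_6 (6T15) of order 360; the others are excluded. The observed types are precisely the cycle types that occur in S_4 (6T7). Each of the other remaining candidates has further cycle types, and by the Chebotarev density theorem the matching factorization patterns would occur for a proportion of primes equal to their share of the group: (C_3 x C_3) : C_4 (6T10) additionally contains elements of type 3+1+1+1 (4 of its 36 elements, about 11% of primes); A_6 (6T15) additionally contains elements of type 5+1, 3+1+1+1 (184 of its 360 elements, about 51% of primes). None of the 79 primes tested shows any such pattern (for each of these groups the chance of that is below 10^-4), which rules them out. Hence G = S_4 (6T7), of order 24.

S_4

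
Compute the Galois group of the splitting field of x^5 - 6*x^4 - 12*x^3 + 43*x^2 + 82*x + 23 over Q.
The polynomial f is an irreducible quintic over Q, so G = Gal(f/Q) is a transitive subgroup of S_5: one of C_5 (5T1, order 5), D_5 (5T2, order 10), F_20 (5T3, order 20), A_5 (5T4, order 60) or S_5 (5T5, order 120). The discriminant of f is 14320669561 = 119669^2, a perfect square, so G is contained in A_5. The transitive groups of degree 5 contained in A_5 are: C_5 (5T1, order 5), D_5 (5T2, order 10), A_5 (5T4, order 60). By Dedekind's theorem, for a prime p not dividing disc(f) the degrees of the irreducible factors of f mod p form the cycle type of an element of G. Factoring f modulo the 14 such primes p <= 59 (skipping 11, 23, 43, which divide the discriminant), each new pattern first appears at: mod 2: f = (x^5 + x^2 + 1), pattern 5. No other pattern occurs in this range, so the set of observed cycle types is {5}. The candidates containing elements of all these cycle types are C_5 (5T1) of order 5, D_5 (5T2) of order 10, A_5 (5T4) of order 60; the others are excluded. The observed types are precisely the cycle types that occur in C_5 (5T1) (apart from the identity). Each of the other remaining candidates has further cycle types, and by the Chebotarev density theorem the matching factorization patterns would occur for a proportion of primes equal to their share of the group: D_5 (5T2) additionally contains elements of type 2+2+1 (5 of its 10 elements, about 50% of primes); A_5 (5T4) additionally contains elements of type 3+1+1, 2+2+1 (35 of its 60 elements, about 58% of primes). None of the 14 primes tested shows any such pattern (for each of these groups the chance of that is below 10^-4), which rules them out. Hence G = C_5 (5T1), of order 5.

C_5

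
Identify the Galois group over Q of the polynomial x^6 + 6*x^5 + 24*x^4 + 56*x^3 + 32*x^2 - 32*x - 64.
The polynomial f is an irreducible sextic over Q, so G = Gal(f/Q) is one of the 16 transitive subgroups 6T1, ..., 6T16 of S_6. The discriminant of f is 870211913777152, which is not a perfect square, so G is not contained in A_6. The transitive groups of degree 6 not contained in A_6 are: C_6 (6T1, order 6), S_3 (6T2, order 6), D_6 (6T3, order 12), C_3 x S_3 (6T5, order 18), A_4 x C_2 (6T6, order 24), S_4 (6T8, order 24), S_3 x S_3 (6T9, order 36), S_4 x C_2 (6T11, order 48), (S_3 x S_3) : C_2 (6T13, order 72), PGL(2,5) (6T14, order 120), S_6 (6T16, order 720). By Dedekind's theorem, for a prime p not dividing disc(f) the degrees of the irreducible factors of f mod p form the cycle type of an element of G. Factoring f modulo the 22 such primes p <= 89 (skipping 2, 37, which divide the discriminant), each new pattern first appears at: mod 3: f = (x^3 + x^2 + x + 2)(x^3 + 2x^2 + 1), pattern 3+3; mod 5: f = (x^2 + 2)(x^2 + 2x + 3)(x^2 + 4x + 1), pattern 2+2+2; mod 17: f = (x + 4)(x + 15)(x^4 + 4x^3 + 7x^2 + 6x + 8), pattern 4+1+1; mod 67: f = (x + 10)(x + 59)(x^2 + 2x + 26)(x^2 + 2x + 66), pattern 2+2+1+1. No other pattern occurs in this range, so the set of observed cycle types is {3+3, 2+2+2, 4+1+1, 2+2+1+1}. The candidates containing elements of all these cycle types are S_4 (6T8) of order 24, S_4 x C_2 (6T11) of order 48, PGL(2,5) (6T14) of order 120, S_6 (6T16) of order 720; the others are excluded. The observed types are precisely the cycle types that occur in S_4 (6T8) (apart from the identity). Each of the other remaining candidates has further cycle types, and by the Chebotarev density theorem the matching factorization patterns would occur for a proportion of primes equal to their share of the group: S_4 x C_2 (6T11) additionally contains elements of type 6, 4+2, 2+1+1+1+1 (17 of its 48 elements, about 35% of primes); PGL(2,5) (6T14) additionally contains elements of type 6, 5+1 (44 of its 120 elements, about 37% of primes); S_6 (6T16) additionally contains elements of type 6, 5+1, 4+2, 3+2+1, 3+1+1+1, 2+1+1+1+1 (529 of its 720 elements, about 73% of primes). None of the 22 primes tested shows any such pattern (for each of these groups the chance of that is below 10^-4), which rules them out. Hence G = S_4 (6T8), of order 24.

S_4, S_4(6c), the S_4-action on 6 points not in A_6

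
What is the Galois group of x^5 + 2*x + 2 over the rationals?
S_5, the symmetric group on 5 letters

The polynomial f is an irreducible quintic over Q, so G = Gal(f/Q) is a transitive subgroup of S_5: one of C_5 (5T1, order 5), D_5 (5T2, order 10), F_20 (5T3, order 20), A_5 (5T4, order 60) or S_5 (5T5, order 120). The discriminant of f is 58192, which is not a perfect square, so G is not contained in A_5. The transitive groups of degree 5 not contained in A_5 are: F_20 (5T3, order 20), S_5 (5T5, order 120). By Dedekind's theorem, for a prime p not dividing disc(f) the degrees of the irreducible factors of f mod p form the cycle type of an element of G. Factoring f modulo the 5 such primes p <= 13 (skipping 2, which divides the discriminant), each new pattern first appears at: mod 3: f = (x^5 + 2x + 2), pattern 5; mod 5: f = (x + 4)(x^4 + x^3 + x^2 + x + 3), pattern 4+1; mod 13: f = (x + 3)(x + 5)(x^3 + 5x^2 + 10x + 1), pattern 3+1+1. No other pattern occurs in this range, so the set of observed cycle types is {5, 4+1, 3+1+1}. Among the candidates above, the only group containing elements of all these cycle types is S_5 (5T5) — F_20 (5T3) lacks at least one of them. Hence G = S_5 (5T5), of order 120.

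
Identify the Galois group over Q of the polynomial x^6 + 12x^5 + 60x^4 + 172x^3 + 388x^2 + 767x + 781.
The polynomial f is an irreducible sextic over Q, so G = Gal(f/Q) is one of the 16 transitive subgroups 6T1, ..., 6T16 of S_6. The discriminant of f is -36128922636411, which is not a perfect square, so G is not contained in A_6. The transitive groups of degree 6 not contained in A_6 are: C_6 (6T1, order 6), S_3 (6T2, order 6), D_6 (6T3, order 12), C_3 x S_3 (6T5, order 18), A_4 x C_2 (6T6, order 24), S_4 (6T8, order 24), S_3 x S_3 (6T9, order 36), S_4 x C_2 (6T11, order 48), (S_3 x S_3) : C_2 (6T13, order 72), PGL(2,5) (6T14, order 120), S_6 (6T16, order 720). By Dedekind's theorem, for a prime p not dividing disc(f) the degrees of the irreducible factors of f mod p form the cycle type of an element of G. Factoring f modulo the 5 such primes p <= 17 (skipping 3, 11, which divide the discriminant), each new pattern first appears at: mod 2: f = (x^6 + x + 1), pattern 6; mod 5: f = (x^3 + 3x^2 + 4)(x^3 + 4x^2 + 3x + 4), pattern 3+3; mod 7: f = (x + 2)(x^5 + 3x^4 + 5x^3 + x^2 + x + 2), pattern 5+1; mod 17: f = (x + 7)(x^2 + 5x + 7)(x^3 + x + 9), pattern 3+2+1. No other pattern occurs in this range, so the set of observed cycle types is {6, 3+3, 5+1, 3+2+1}. Among the candidates above, the only group containing elements of all these cycle types is S_6 (6T16); every other candidate lacks at least one of them. Hence G = S_6 (6T16), of order 720.

S_6, the symmetric group on 6 letters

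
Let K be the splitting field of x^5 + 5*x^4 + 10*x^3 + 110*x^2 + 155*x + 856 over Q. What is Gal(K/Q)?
The polynomial f is an irreducible quintic over Q, so G = Gal(f/Q) is a transitive subgroup of S_5: one of C_5 (5T1, order 5), D_5 (5T2, order 10), F_20 (5T3, order 20), A_5 (5T4, order 60) or S_5 (5T5, order 120). The discriminant of f is 1461943126953125, which is not a perfect square, so G is not contained in A_5. The transitive groups of degree 5 not contained in A_5 are: F_20 (5T3, order 20), S_5 (5T5, order 120). By Dedekind's theorem, for a prime p not dividing disc(f) the degrees of the irreducible factors of f mod p form the cycle type of an element of G. Factoring f modulo the 18 such primes p <= 67 (skipping 5, which divides the discriminant), each new pattern first appears at: mod 2: f = (x)(x^4 + x^3 + 1), pattern 4+1; mod 11: f = (x^5 + 5x^4 + 10x^3 + x + 9), pattern 5; mod 19: f = (x + 3)(x^2 + 8x + 1)(x^2 + 13x + 13), pattern 2+2+1; mod 31: f = (x + 4)(x + 5)(x + 13)(x + 16)(x + 29), pattern 1+1+1+1+1. No other pattern occurs in this range, so the set of observed cycle types is {4+1, 5, 2+2+1, 1+1+1+1+1}. The candidates containing elements of all these cycle types are F_20 (5T3) of order 20, S_5 (5T5) of order 120; the others are excluded. The observed types are precisely the cycle types that occur in F_20 (5T3). Each of the other remaining candidates has further cycle types, and by the Chebotarev density theorem the matching factorization patterns would occur for a proportion of primes equal to their share of the group: S_5 (5T5) additionally contains elements of type 3+2, 3+1+1, 2+1+1+1 (50 of its 120 elements, about 42% of primes). None of the 18 primes tested shows any such pattern (for each of these groups the chance of that is below 10^-4), which rules them out. Hence G = F_20 (5T3), of order 20.

F_20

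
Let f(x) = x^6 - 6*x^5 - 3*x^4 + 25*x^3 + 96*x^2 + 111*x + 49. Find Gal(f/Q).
The polynomial f is an irreducible sextic over Q, so G = Gal(f/Q) is one of the 16 transitive subgroups 6T1, ..., 6T16 of S_6. The discriminant of f is -152796047606667, which is not a perfect square, so G is not contained in A_6. The transitive groups of degree 6 not contained in A_6 are: C_6 (6T1, order 6), S_3 (6T2, order 6), D_6 (6T3, order 12), C_3 x S_3 (6T5, order 18), A_4 x C_2 (6T6, order 24), S_4 (6T8, order 24), S_3 x S_3 (6T9, order 36), S_4 x C_2 (6T11, order 48), (S_3 x S_3) : C_2 (6T13, order 72), PGL(2,5) (6T14, order 120), S_6 (6T16, order 720). By Dedekind's theorem, for a prime p not dividing disc(f) the degrees of the irreducible factors of f mod p form the cycle type of an element of G. Factoring f modulo the 33 such primes p <= 149 (skipping 3, 43, which divide the discriminant), each new pattern first appears at: mod 2: f = (x^6 + x^4 + x^3 + x + 1), pattern 6; mod 7: f = (x)(x + 5)(x + 6)(x^3 + 4x^2 + 3), pattern 3+1+1+1; mod 17: f = (x^2 + 4x + 16)(x^2 + 11x + 16)(x^2 + 13x + 15), pattern 2+2+2; mod 19: f = (x^3 + 16x^2 + x + 13)(x^3 + 16x^2 + 6x + 14), pattern 3+3; mod 73: f = (x + 2)(x + 19)(x + 35)(x + 38)(x + 49)(x + 70), pattern 1+1+1+1+1+1. No other pattern occurs in this range, so the set of observed cycle types is {6, 3+1+1+1, 2+2+2, 3+3, 1+1+1+1+1+1}. The candidates containing elements of all these cycle types are C_3 x S_3 (6T5) of order 18, S_3 x S_3 (6T9) of order 36, (S_3 x S_3) : C_2 (6T13) of order 72, S_6 (6T16) of order 720; the others are excluded. The observed types are precisely the cycle types that occur in C_3 x S_3 (6T5). Each of the other remaining candidates has further cycle types, and by the Chebotarev density theorem the matching factorization patterns would occur for a proportion of primes equal to their share of the group: S_3 x S_3 (6T9) additionally contains elements of type 2+2+1+1 (9 of its 36 elements, about 25% of primes); (S_3 x S_3) : C_2 (6T13) additionally contains elements of type 4+2, 3+2+1, 2+2+1+1, 2+1+1+1+1 (45 of its 72 elements, about 62% of primes); S_6 (6T16) additionally contains elements of type 5+1, 4+2, 4+1+1, 3+2+1, 2+2+1+1, 2+1+1+1+1 (504 of its 720 elements, about 70% of primes). None of the 33 primes tested shows any such pattern (for each of these groups the chance of that is below 10^-4), which rules them out. Hence G = C_3 x S_3 (6T5), of order 18.

C_3 x S_3 (order 18)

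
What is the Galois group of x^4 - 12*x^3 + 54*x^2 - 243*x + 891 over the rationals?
The polynomial is an irreducible quartic over Q and its discriminant is 8038045125, which is not a perfect square, so the Galois group is not contained in A_4. The resolvent cubic y^3 - 54*y^2 - 648*y + 5103 has exactly one rational root, so the Galois group is C_4 or D_4. The quartic becomes reducible over Q(sqrt(disc)), so the group is C_4.

C_4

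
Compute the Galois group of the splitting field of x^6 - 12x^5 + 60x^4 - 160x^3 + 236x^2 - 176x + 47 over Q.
The polynomial f is an irreducible sextic over Q, so G = Gal(f/Q) is one of the 16 transitive subgroups 6T1, ..., 6T16 of S_6. The discriminant of f is 3356224 = 1832^2, a perfect square, so G is contained in A_6. The transitive groups of degree 6 contained in A_6 are: A_4 (6T4, order 12), S_4 (6T7, order 24), (C_3 x C_3) : C_4 (6T10, order 36), PSL(2,5) (6T12, order 60), A_6 (6T15, order 360). By Dedekind's theorem, for a prime p not dividing disc(f) the degrees of the irreducible factors of f mod p form the cycle type of an element of G. Factoring f modulo the 79 such primes p <= 419 (skipping 2, 229, which divide the discriminant), each new pattern first appears at: mod 3: f = (x^3 + x^2 + x + 2)(x^3 + 2x^2 + 1), pattern 3+3; mod 7: f = (x^2 + 3x + 1)(x^4 + 6x^3 + 6x^2 + 5x + 5), pattern 4+2; mod 23: f = (x + 7)(x + 12)(x^2 + 18x + 1)(x^2 + 20x + 20), pattern 2+2+1+1; mod 193: f = (x + 85)(x + 88)(x + 91)(x + 98)(x + 101)(x + 104), pattern 1+1+1+1+1+1. No other pattern occurs in this range, so the set of observed cycle types is {3+3, 4+2, 2+2+1+1, 1+1+1+1+1+1}. The candidates containing elements of all these cycle types are S_4 (6T7) of order 24, (C_3 x C_3) : C_4 (6T10) of order 36, A_6 (6T15) of order 360; the others are excluded. The observed types are precisely the cycle types that occur in S_4 (6T7). Each of the other remaining candidates has further cycle types, and by the Chebotarev density theorem the matching factorization patterns would occur for a proportion of primes equal to their share of the group: (C_3 x C_3) : C_4 (6T10) additionally contains elements of type 3+1+1+1 (4 of its 36 elements, about 11% of primes); A_6 (6T15) additionally contains elements of type 5+1, 3+1+1+1 (184 of its 360 elements, about 51% of primes). None of the 79 primes tested shows any such pattern (for each of these groups the chance of that is below 10^-4), which rules them out. Hence G = S_4 (6T7), of order 24.

S_4, S_4(6d), the S_4-action on 6 points inside A_6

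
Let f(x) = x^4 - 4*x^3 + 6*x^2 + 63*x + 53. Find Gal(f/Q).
S_4 (order 24)

The polynomial is an irreducible quartic over Q and its discriminant is -112679563, which is not a perfect square, so the Galois group is not contained in A_4. The resolvent cubic y^3 - 6*y^2 - 464*y - 3545 is irreducible over Q. An irreducible resolvent with non-square discriminant gives S_4.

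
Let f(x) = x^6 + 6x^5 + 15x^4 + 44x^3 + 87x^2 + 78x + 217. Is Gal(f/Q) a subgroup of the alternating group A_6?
No

The polynomial is irreducible of degree 6 over Q. Its discriminant is -190210142896128, which is not a perfect square. A Galois group lies in the alternating group exactly when the discriminant is a square in Q, so the Galois group (C_3 x S_3) is not contained in A_6.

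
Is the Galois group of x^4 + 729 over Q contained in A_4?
The polynomial is irreducible of degree 4 over Q. Its discriminant is 99179645184 = 314928^2, a perfect square. A Galois group lies in the alternating group exactly when the discriminant is a square in Q, so the Galois group (V_4) is contained in A_4.

Yes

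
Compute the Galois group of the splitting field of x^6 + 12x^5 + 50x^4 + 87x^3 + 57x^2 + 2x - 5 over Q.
The polynomial f is an irreducible sextic over Q, so G = Gal(f/Q) is one of the 16 transitive subgroups 6T1, ..., 6T16 of S_6. The discriminant of f is 30991489 = 5567^2, a perfect square, so G is contained in A_6. The transitive groups of degree 6 contained in A_6 are: A_4 (6T4, order 12), S_4 (6T7, order 24), (C_3 x C_3) : C_4 (6T10, order 36), PSL(2,5) (6T12, order 60), A_6 (6T15, order 360). By Dedekind's theorem, for a prime p not dividing disc(f) the degrees of the irreducible factors of f mod p form the cycle type of an element of G. Factoring f modulo the 21 such primes p <= 79 (skipping 19, which divides the discriminant), each new pattern first appears at: mod 2: f = (x + 1)(x^5 + x^4 + x^3 + x + 1), pattern 5+1; mod 7: f = (x^3 + x^2 + 3x + 5)(x^3 + 4x^2 + x + 6), pattern 3+3; mod 61: f = (x + 4)(x + 26)(x^2 + 50x + 13)(x^2 + 54x + 30), pattern 2+2+1+1. No other pattern occurs in this range, so the set of observed cycle types is {5+1, 3+3, 2+2+1+1}. The candidates containing elements of all these cycle types are PSL(2,5) (6T12) of order 60, A_6 (6T15) of order 360; the others are excluded. The observed types are precisely the cycle types that occur in PSL(2,5) (6T12) (apart from the identity). Each of the other remaining candidates has further cycle types, and by the Chebotarev density theorem the matching factorization patterns would occur for a proportion of primes equal to their share of the group: A_6 (6T15) additionally contains elements of type 4+2, 3+1+1+1 (130 of its 360 elements, about 36% of primes). None of the 21 primes tested shows any such pattern (for each of these groups the chance of that is below 10^-4), which rules them out. Hence G = PSL(2,5) (6T12), of order 60.

PSL(2,5) (order 60)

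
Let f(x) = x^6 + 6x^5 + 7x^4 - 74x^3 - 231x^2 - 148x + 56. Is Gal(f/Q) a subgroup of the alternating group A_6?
The polynomial is irreducible of degree 6 over Q. Its discriminant is -905333959757824, which is not a perfect square. A Galois group lies in the alternating group exactly when the discriminant is a square in Q, so the Galois group (S_4 x C_2) is not contained in A_6.

No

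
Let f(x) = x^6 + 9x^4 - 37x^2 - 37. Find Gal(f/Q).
The polynomial f is an irreducible sextic over Q, so G = Gal(f/Q) is one of the 16 transitive subgroups 6T1, ..., 6T16 of S_6. The discriminant of f is 870211913777152, which is not a perfect square, so G is not contained in A_6. The transitive groups of degree 6 not contained in A_6 are: C_6 (6T1, order 6), S_3 (6T2, order 6), D_6 (6T3, order 12), C_3 x S_3 (6T5, order 18), A_4 x C_2 (6T6, order 24), S_4 (6T8, order 24), S_3 x S_3 (6T9, order 36), S_4 x C_2 (6T11, order 48), (S_3 x S_3) : C_2 (6T13, order 72), PGL(2,5) (6T14, order 120), S_6 (6T16, order 720). By Dedekind's theorem, for a prime p not dividing disc(f) the degrees of the irreducible factors of f mod p form the cycle type of an element of G. Factoring f modulo the 22 such primes p <= 89 (skipping 2, 37, which divide the discriminant), each new pattern first appears at: mod 3: f = (x^3 + x^2 + 2x + 1)(x^3 + 2x^2 + 2x + 2), pattern 3+3; mod 5: f = (x^2 + 2)(x^2 + 2x + 3)(x^2 + 3x + 3), pattern 2+2+2; mod 17: f = (x + 3)(x + 14)(x^4 + x^2 + 6), pattern 4+1+1; mod 67: f = (x + 9)(x + 58)(x^2 + 25)(x^2 + 65), pattern 2+2+1+1. No other pattern occurs in this range, so the set of observed cycle types is {3+3, 2+2+2, 4+1+1, 2+2+1+1}. The candidates containing elements of all these cycle types are S_4 (6T8) of order 24, S_4 x C_2 (6T11) of order 48, PGL(2,5) (6T14) of order 120, S_6 (6T16) of order 720; the others are excluded. The observed types are precisely the cycle types that occur in S_4 (6T8) (apart from the identity). Each of the other remaining candidates has further cycle types, and by the Chebotarev density theorem the matching factorization patterns would occur for a proportion of primes equal to their share of the group: S_4 x C_2 (6T11) additionally contains elements of type 6, 4+2, 2+1+1+1+1 (17 of its 48 elements, about 35% of primes); PGL(2,5) (6T14) additionally contains elements of type 6, 5+1 (44 of its 120 elements, about 37% of primes); S_6 (6T16) additionally contains elements of type 6, 5+1, 4+2, 3+2+1, 3+1+1+1, 2+1+1+1+1 (529 of its 720 elements, about 73% of primes). None of the 22 primes tested shows any such pattern (for each of these groups the chance of that is below 10^-4), which rules them out. Hence G = S_4 (6T8), of order 24.

S_4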